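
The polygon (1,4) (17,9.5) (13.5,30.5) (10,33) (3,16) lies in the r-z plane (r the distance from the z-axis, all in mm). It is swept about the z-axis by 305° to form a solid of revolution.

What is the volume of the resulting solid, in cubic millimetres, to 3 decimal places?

Profile (r,z), 5 vertices: (1,4) (17,9.5) (13.5,30.5) (10,33) (3,16)
edge 0: (1,4)→(17,9.5)  cross = 1·9.5 − 17·4 = -58.5000; (r_i+r_j)·cross = 18·-58.5000 = -1053.0000
edge 1: (17,9.5)→(13.5,30.5)  cross = 17·30.5 − 13.5·9.5 = 390.2500; (r_i+r_j)·cross = 30.5·390.2500 = 11902.6250
edge 2: (13.5,30.5)→(10,33)  cross = 13.5·33 − 10·30.5 = 140.5000; (r_i+r_j)·cross = 23.5·140.5000 = 3301.7500
edge 3: (10,33)→(3,16)  cross = 10·16 − 3·33 = 61.0000; (r_i+r_j)·cross = 13·61.0000 = 793.0000
edge 4: (3,16)→(1,4)  cross = 3·4 − 1·16 = -4.0000; (r_i+r_j)·cross = 4·-4.0000 = -16.0000
Σcross = 529.2500 → A = |Σcross|/2 = 264.6250 mm²
Σ(r_i+r_j)·cross = 14928.3750 → first moment M = |Σ|/6 = 2488.0625
R_c = M/A = 2488.0625/264.6250 = 9.4022 mm
θ = 305° = 5.323254 rad
V = θ·R_c·A = 5.323254·9.4022·264.6250 = 13244.589 mm³

Volume = 13244.589 mm³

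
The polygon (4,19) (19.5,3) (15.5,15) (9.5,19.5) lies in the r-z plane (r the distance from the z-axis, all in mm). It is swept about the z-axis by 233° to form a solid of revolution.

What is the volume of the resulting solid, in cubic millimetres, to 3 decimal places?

Volume = 3770.262 mm³

Profile (r,z), 4 vertices: (4,19) (19.5,3) (15.5,15) (9.5,19.5)
edge 0: (4,19)→(19.5,3)  cross = 4·3 − 19.5·19 = -358.5000; (r_i+r_j)·cross = 23.5·-358.5000 = -8424.7500
edge 1: (19.5,3)→(15.5,15)  cross = 19.5·15 − 15.5·3 = 246.0000; (r_i+r_j)·cross = 35·246.0000 = 8610.0000
edge 2: (15.5,15)→(9.5,19.5)  cross = 15.5·19.5 − 9.5·15 = 159.7500; (r_i+r_j)·cross = 25·159.7500 = 3993.7500
edge 3: (9.5,19.5)→(4,19)  cross = 9.5·19 − 4·19.5 = 102.5000; (r_i+r_j)·cross = 13.5·102.5000 = 1383.7500
Σcross = 149.7500 → A = |Σcross|/2 = 74.8750 mm²
Σ(r_i+r_j)·cross = 5562.7500 → first moment M = |Σ|/6 = 927.1250
R_c = M/A = 927.1250/74.8750 = 12.3823 mm
θ = 233° = 4.066617 rad
V = θ·R_c·A = 4.066617·12.3823·74.8750 = 3770.262 mm³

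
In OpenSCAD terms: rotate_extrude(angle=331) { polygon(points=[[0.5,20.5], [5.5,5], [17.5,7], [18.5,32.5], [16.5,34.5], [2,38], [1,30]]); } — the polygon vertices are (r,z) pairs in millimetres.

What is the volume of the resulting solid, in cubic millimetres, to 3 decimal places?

Volume = 26951.576 mm³

Profile (r,z), 7 vertices: (0.5,20.5) (5.5,5) (17.5,7) (18.5,32.5) (16.5,34.5) (2,38) (1,30)
edge 0: (0.5,20.5)→(5.5,5)  cross = 0.5·5 − 5.5·20.5 = -110.2500; (r_i+r_j)·cross = 6·-110.2500 = -661.5000
edge 1: (5.5,5)→(17.5,7)  cross = 5.5·7 − 17.5·5 = -49.0000; (r_i+r_j)·cross = 23·-49.0000 = -1127.0000
edge 2: (17.5,7)→(18.5,32.5)  cross = 17.5·32.5 − 18.5·7 = 439.2500; (r_i+r_j)·cross = 36·439.2500 = 15813.0000
edge 3: (18.5,32.5)→(16.5,34.5)  cross = 18.5·34.5 − 16.5·32.5 = 102.0000; (r_i+r_j)·cross = 35·102.0000 = 3570.0000
edge 4: (16.5,34.5)→(2,38)  cross = 16.5·38 − 2·34.5 = 558.0000; (r_i+r_j)·cross = 18.5·558.0000 = 10323.0000
edge 5: (2,38)→(1,30)  cross = 2·30 − 1·38 = 22.0000; (r_i+r_j)·cross = 3·22.0000 = 66.0000
edge 6: (1,30)→(0.5,20.5)  cross = 1·20.5 − 0.5·30 = 5.5000; (r_i+r_j)·cross = 1.5·5.5000 = 8.2500
Σcross = 967.5000 → A = |Σcross|/2 = 483.7500 mm²
Σ(r_i+r_j)·cross = 27991.7500 → first moment M = |Σ|/6 = 4665.2917
R_c = M/A = 4665.2917/483.7500 = 9.6440 mm
θ = 331° = 5.777040 rad
V = θ·R_c·A = 5.777040·9.6440·483.7500 = 26951.576 mm³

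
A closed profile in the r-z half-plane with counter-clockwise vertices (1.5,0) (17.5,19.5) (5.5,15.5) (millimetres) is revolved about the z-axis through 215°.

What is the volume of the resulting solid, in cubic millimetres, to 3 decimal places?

Volume = 2604.831 mm³

Profile (r,z), 3 vertices: (1.5,0) (17.5,19.5) (5.5,15.5)
edge 0: (1.5,0)→(17.5,19.5)  cross = 1.5·19.5 − 17.5·0 = 29.2500; (r_i+r_j)·cross = 19·29.2500 = 555.7500
edge 1: (17.5,19.5)→(5.5,15.5)  cross = 17.5·15.5 − 5.5·19.5 = 164.0000; (r_i+r_j)·cross = 23·164.0000 = 3772.0000
edge 2: (5.5,15.5)→(1.5,0)  cross = 5.5·0 − 1.5·15.5 = -23.2500; (r_i+r_j)·cross = 7·-23.2500 = -162.7500
Σcross = 170.0000 → A = |Σcross|/2 = 85.0000 mm²
Σ(r_i+r_j)·cross = 4165.0000 → first moment M = |Σ|/6 = 694.1667
R_c = M/A = 694.1667/85.0000 = 8.1667 mm
θ = 215° = 3.752458 rad
V = θ·R_c·A = 3.752458·8.1667·85.0000 = 2604.831 mm³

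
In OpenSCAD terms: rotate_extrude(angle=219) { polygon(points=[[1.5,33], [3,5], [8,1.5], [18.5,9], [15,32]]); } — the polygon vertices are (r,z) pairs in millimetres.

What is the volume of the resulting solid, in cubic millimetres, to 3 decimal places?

Volume = 14687.315 mm³

Profile (r,z), 5 vertices: (1.5,33) (3,5) (8,1.5) (18.5,9) (15,32)
edge 0: (1.5,33)→(3,5)  cross = 1.5·5 − 3·33 = -91.5000; (r_i+r_j)·cross = 4.5·-91.5000 = -411.7500
edge 1: (3,5)→(8,1.5)  cross = 3·1.5 − 8·5 = -35.5000; (r_i+r_j)·cross = 11·-35.5000 = -390.5000
edge 2: (8,1.5)→(18.5,9)  cross = 8·9 − 18.5·1.5 = 44.2500; (r_i+r_j)·cross = 26.5·44.2500 = 1172.6250
edge 3: (18.5,9)→(15,32)  cross = 18.5·32 − 15·9 = 457.0000; (r_i+r_j)·cross = 33.5·457.0000 = 15309.5000
edge 4: (15,32)→(1.5,33)  cross = 15·33 − 1.5·32 = 447.0000; (r_i+r_j)·cross = 16.5·447.0000 = 7375.5000
Σcross = 821.2500 → A = |Σcross|/2 = 410.6250 mm²
Σ(r_i+r_j)·cross = 23055.3750 → first moment M = |Σ|/6 = 3842.5625
R_c = M/A = 3842.5625/410.6250 = 9.3578 mm
θ = 219° = 3.822271 rad
V = θ·R_c·A = 3.822271·9.3578·410.6250 = 14687.315 mm³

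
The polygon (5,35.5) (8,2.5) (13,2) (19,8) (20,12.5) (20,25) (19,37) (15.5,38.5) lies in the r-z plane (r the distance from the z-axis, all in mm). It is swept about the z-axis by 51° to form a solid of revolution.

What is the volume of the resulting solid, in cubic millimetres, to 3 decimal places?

Volume = 5100.135 mm³

Profile (r,z), 8 vertices: (5,35.5) (8,2.5) (13,2) (19,8) (20,12.5) (20,25) (19,37) (15.5,38.5)
edge 0: (5,35.5)→(8,2.5)  cross = 5·2.5 − 8·35.5 = -271.5000; (r_i+r_j)·cross = 13·-271.5000 = -3529.5000
edge 1: (8,2.5)→(13,2)  cross = 8·2 − 13·2.5 = -16.5000; (r_i+r_j)·cross = 21·-16.5000 = -346.5000
edge 2: (13,2)→(19,8)  cross = 13·8 − 19·2 = 66.0000; (r_i+r_j)·cross = 32·66.0000 = 2112.0000
edge 3: (19,8)→(20,12.5)  cross = 19·12.5 − 20·8 = 77.5000; (r_i+r_j)·cross = 39·77.5000 = 3022.5000
edge 4: (20,12.5)→(20,25)  cross = 20·25 − 20·12.5 = 250.0000; (r_i+r_j)·cross = 40·250.0000 = 10000.0000
edge 5: (20,25)→(19,37)  cross = 20·37 − 19·25 = 265.0000; (r_i+r_j)·cross = 39·265.0000 = 10335.0000
edge 6: (19,37)→(15.5,38.5)  cross = 19·38.5 − 15.5·37 = 158.0000; (r_i+r_j)·cross = 34.5·158.0000 = 5451.0000
edge 7: (15.5,38.5)→(5,35.5)  cross = 15.5·35.5 − 5·38.5 = 357.7500; (r_i+r_j)·cross = 20.5·357.7500 = 7333.8750
Σcross = 886.2500 → A = |Σcross|/2 = 443.1250 mm²
Σ(r_i+r_j)·cross = 34378.3750 → first moment M = |Σ|/6 = 5729.7292
R_c = M/A = 5729.7292/443.1250 = 12.9303 mm
θ = 51° = 0.890118 rad
V = θ·R_c·A = 0.890118·12.9303·443.1250 = 5100.135 mm³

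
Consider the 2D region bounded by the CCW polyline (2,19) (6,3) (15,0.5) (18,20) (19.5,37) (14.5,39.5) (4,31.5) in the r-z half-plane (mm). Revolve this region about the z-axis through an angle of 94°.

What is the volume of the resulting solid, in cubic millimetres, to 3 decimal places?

Profile (r,z), 7 vertices: (2,19) (6,3) (15,0.5) (18,20) (19.5,37) (14.5,39.5) (4,31.5)
edge 0: (2,19)→(6,3)  cross = 2·3 − 6·19 = -108.0000; (r_i+r_j)·cross = 8·-108.0000 = -864.0000
edge 1: (6,3)→(15,0.5)  cross = 6·0.5 − 15·3 = -42.0000; (r_i+r_j)·cross = 21·-42.0000 = -882.0000
edge 2: (15,0.5)→(18,20)  cross = 15·20 − 18·0.5 = 291.0000; (r_i+r_j)·cross = 33·291.0000 = 9603.0000
edge 3: (18,20)→(19.5,37)  cross = 18·37 − 19.5·20 = 276.0000; (r_i+r_j)·cross = 37.5·276.0000 = 10350.0000
edge 4: (19.5,37)→(14.5,39.5)  cross = 19.5·39.5 − 14.5·37 = 233.7500; (r_i+r_j)·cross = 34·233.7500 = 7947.5000
edge 5: (14.5,39.5)→(4,31.5)  cross = 14.5·31.5 − 4·39.5 = 298.7500; (r_i+r_j)·cross = 18.5·298.7500 = 5526.8750
edge 6: (4,31.5)→(2,19)  cross = 4·19 − 2·31.5 = 13.0000; (r_i+r_j)·cross = 6·13.0000 = 78.0000
Σcross = 962.5000 → A = |Σcross|/2 = 481.2500 mm²
Σ(r_i+r_j)·cross = 31759.3750 → first moment M = |Σ|/6 = 5293.2292
R_c = M/A = 5293.2292/481.2500 = 10.9989 mm
θ = 94° = 1.640609 rad
V = θ·R_c·A = 1.640609·10.9989·481.2500 = 8684.122 mm³

Volume = 8684.122 mm³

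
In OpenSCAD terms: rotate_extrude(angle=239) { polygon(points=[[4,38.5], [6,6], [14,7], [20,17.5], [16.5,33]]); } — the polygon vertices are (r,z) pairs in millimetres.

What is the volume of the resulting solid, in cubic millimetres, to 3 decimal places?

Profile (r,z), 5 vertices: (4,38.5) (6,6) (14,7) (20,17.5) (16.5,33)
edge 0: (4,38.5)→(6,6)  cross = 4·6 − 6·38.5 = -207.0000; (r_i+r_j)·cross = 10·-207.0000 = -2070.0000
edge 1: (6,6)→(14,7)  cross = 6·7 − 14·6 = -42.0000; (r_i+r_j)·cross = 20·-42.0000 = -840.0000
edge 2: (14,7)→(20,17.5)  cross = 14·17.5 − 20·7 = 105.0000; (r_i+r_j)·cross = 34·105.0000 = 3570.0000
edge 3: (20,17.5)→(16.5,33)  cross = 20·33 − 16.5·17.5 = 371.2500; (r_i+r_j)·cross = 36.5·371.2500 = 13550.6250
edge 4: (16.5,33)→(4,38.5)  cross = 16.5·38.5 − 4·33 = 503.2500; (r_i+r_j)·cross = 20.5·503.2500 = 10316.6250
Σcross = 730.5000 → A = |Σcross|/2 = 365.2500 mm²
Σ(r_i+r_j)·cross = 24527.2500 → first moment M = |Σ|/6 = 4087.8750
R_c = M/A = 4087.8750/365.2500 = 11.1920 mm
θ = 239° = 4.171337 rad
V = θ·R_c·A = 4.171337·11.1920·365.2500 = 17051.904 mm³

Volume = 17051.904 mm³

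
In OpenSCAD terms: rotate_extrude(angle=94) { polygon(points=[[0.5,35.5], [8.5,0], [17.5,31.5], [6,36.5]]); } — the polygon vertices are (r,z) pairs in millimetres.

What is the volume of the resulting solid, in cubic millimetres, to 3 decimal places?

Profile (r,z), 4 vertices: (0.5,35.5) (8.5,0) (17.5,31.5) (6,36.5)
edge 0: (0.5,35.5)→(8.5,0)  cross = 0.5·0 − 8.5·35.5 = -301.7500; (r_i+r_j)·cross = 9·-301.7500 = -2715.7500
edge 1: (8.5,0)→(17.5,31.5)  cross = 8.5·31.5 − 17.5·0 = 267.7500; (r_i+r_j)·cross = 26·267.7500 = 6961.5000
edge 2: (17.5,31.5)→(6,36.5)  cross = 17.5·36.5 − 6·31.5 = 449.7500; (r_i+r_j)·cross = 23.5·449.7500 = 10569.1250
edge 3: (6,36.5)→(0.5,35.5)  cross = 6·35.5 − 0.5·36.5 = 194.7500; (r_i+r_j)·cross = 6.5·194.7500 = 1265.8750
Σcross = 610.5000 → A = |Σcross|/2 = 305.2500 mm²
Σ(r_i+r_j)·cross = 16080.7500 → first moment M = |Σ|/6 = 2680.1250
R_c = M/A = 2680.1250/305.2500 = 8.7801 mm
θ = 94° = 1.640609 rad
V = θ·R_c·A = 1.640609·8.7801·305.2500 = 4397.039 mm³

Volume = 4397.039 mm³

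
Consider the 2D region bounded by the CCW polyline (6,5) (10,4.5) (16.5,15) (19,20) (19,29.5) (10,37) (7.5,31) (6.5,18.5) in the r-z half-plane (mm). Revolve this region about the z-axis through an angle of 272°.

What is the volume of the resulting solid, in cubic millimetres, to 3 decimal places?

Profile (r,z), 8 vertices: (6,5) (10,4.5) (16.5,15) (19,20) (19,29.5) (10,37) (7.5,31) (6.5,18.5)
edge 0: (6,5)→(10,4.5)  cross = 6·4.5 − 10·5 = -23.0000; (r_i+r_j)·cross = 16·-23.0000 = -368.0000
edge 1: (10,4.5)→(16.5,15)  cross = 10·15 − 16.5·4.5 = 75.7500; (r_i+r_j)·cross = 26.5·75.7500 = 2007.3750
edge 2: (16.5,15)→(19,20)  cross = 16.5·20 − 19·15 = 45.0000; (r_i+r_j)·cross = 35.5·45.0000 = 1597.5000
edge 3: (19,20)→(19,29.5)  cross = 19·29.5 − 19·20 = 180.5000; (r_i+r_j)·cross = 38·180.5000 = 6859.0000
edge 4: (19,29.5)→(10,37)  cross = 19·37 − 10·29.5 = 408.0000; (r_i+r_j)·cross = 29·408.0000 = 11832.0000
edge 5: (10,37)→(7.5,31)  cross = 10·31 − 7.5·37 = 32.5000; (r_i+r_j)·cross = 17.5·32.5000 = 568.7500
edge 6: (7.5,31)→(6.5,18.5)  cross = 7.5·18.5 − 6.5·31 = -62.7500; (r_i+r_j)·cross = 14·-62.7500 = -878.5000
edge 7: (6.5,18.5)→(6,5)  cross = 6.5·5 − 6·18.5 = -78.5000; (r_i+r_j)·cross = 12.5·-78.5000 = -981.2500
Σcross = 577.5000 → A = |Σcross|/2 = 288.7500 mm²
Σ(r_i+r_j)·cross = 20636.8750 → first moment M = |Σ|/6 = 3439.4792
R_c = M/A = 3439.4792/288.7500 = 11.9116 mm
θ = 272° = 4.747296 rad
V = θ·R_c·A = 4.747296·11.9116·288.7500 = 16328.224 mm³

Volume = 16328.224 mm³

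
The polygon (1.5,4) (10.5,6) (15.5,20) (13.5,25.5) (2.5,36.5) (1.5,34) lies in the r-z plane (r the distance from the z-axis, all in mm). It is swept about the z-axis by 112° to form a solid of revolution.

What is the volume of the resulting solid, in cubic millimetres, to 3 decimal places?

Profile (r,z), 6 vertices: (1.5,4) (10.5,6) (15.5,20) (13.5,25.5) (2.5,36.5) (1.5,34)
edge 0: (1.5,4)→(10.5,6)  cross = 1.5·6 − 10.5·4 = -33.0000; (r_i+r_j)·cross = 12·-33.0000 = -396.0000
edge 1: (10.5,6)→(15.5,20)  cross = 10.5·20 − 15.5·6 = 117.0000; (r_i+r_j)·cross = 26·117.0000 = 3042.0000
edge 2: (15.5,20)→(13.5,25.5)  cross = 15.5·25.5 − 13.5·20 = 125.2500; (r_i+r_j)·cross = 29·125.2500 = 3632.2500
edge 3: (13.5,25.5)→(2.5,36.5)  cross = 13.5·36.5 − 2.5·25.5 = 429.0000; (r_i+r_j)·cross = 16·429.0000 = 6864.0000
edge 4: (2.5,36.5)→(1.5,34)  cross = 2.5·34 − 1.5·36.5 = 30.2500; (r_i+r_j)·cross = 4·30.2500 = 121.0000
edge 5: (1.5,34)→(1.5,4)  cross = 1.5·4 − 1.5·34 = -45.0000; (r_i+r_j)·cross = 3·-45.0000 = -135.0000
Σcross = 623.5000 → A = |Σcross|/2 = 311.7500 mm²
Σ(r_i+r_j)·cross = 13128.2500 → first moment M = |Σ|/6 = 2188.0417
R_c = M/A = 2188.0417/311.7500 = 7.0186 mm
θ = 112° = 1.954769 rad
V = θ·R_c·A = 1.954769·7.0186·311.7500 = 4277.116 mm³

Volume = 4277.116 mm³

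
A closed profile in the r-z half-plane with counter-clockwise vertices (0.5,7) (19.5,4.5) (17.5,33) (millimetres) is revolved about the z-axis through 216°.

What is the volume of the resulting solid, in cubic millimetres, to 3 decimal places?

Volume = 12640.983 mm³

Profile (r,z), 3 vertices: (0.5,7) (19.5,4.5) (17.5,33)
edge 0: (0.5,7)→(19.5,4.5)  cross = 0.5·4.5 − 19.5·7 = -134.2500; (r_i+r_j)·cross = 20·-134.2500 = -2685.0000
edge 1: (19.5,4.5)→(17.5,33)  cross = 19.5·33 − 17.5·4.5 = 564.7500; (r_i+r_j)·cross = 37·564.7500 = 20895.7500
edge 2: (17.5,33)→(0.5,7)  cross = 17.5·7 − 0.5·33 = 106.0000; (r_i+r_j)·cross = 18·106.0000 = 1908.0000
Σcross = 536.5000 → A = |Σcross|/2 = 268.2500 mm²
Σ(r_i+r_j)·cross = 20118.7500 → first moment M = |Σ|/6 = 3353.1250
R_c = M/A = 3353.1250/268.2500 = 12.5000 mm
θ = 216° = 3.769911 rad
V = θ·R_c·A = 3.769911·12.5000·268.2500 = 12640.983 mm³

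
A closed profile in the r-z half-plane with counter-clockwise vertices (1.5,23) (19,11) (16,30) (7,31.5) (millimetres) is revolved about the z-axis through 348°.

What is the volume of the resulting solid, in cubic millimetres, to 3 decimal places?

Volume = 13057.162 mm³

Profile (r,z), 4 vertices: (1.5,23) (19,11) (16,30) (7,31.5)
edge 0: (1.5,23)→(19,11)  cross = 1.5·11 − 19·23 = -420.5000; (r_i+r_j)·cross = 20.5·-420.5000 = -8620.2500
edge 1: (19,11)→(16,30)  cross = 19·30 − 16·11 = 394.0000; (r_i+r_j)·cross = 35·394.0000 = 13790.0000
edge 2: (16,30)→(7,31.5)  cross = 16·31.5 − 7·30 = 294.0000; (r_i+r_j)·cross = 23·294.0000 = 6762.0000
edge 3: (7,31.5)→(1.5,23)  cross = 7·23 − 1.5·31.5 = 113.7500; (r_i+r_j)·cross = 8.5·113.7500 = 966.8750
Σcross = 381.2500 → A = |Σcross|/2 = 190.6250 mm²
Σ(r_i+r_j)·cross = 12898.6250 → first moment M = |Σ|/6 = 2149.7708
R_c = M/A = 2149.7708/190.6250 = 11.2775 mm
θ = 348° = 6.073746 rad
V = θ·R_c·A = 6.073746·11.2775·190.6250 = 13057.162 mm³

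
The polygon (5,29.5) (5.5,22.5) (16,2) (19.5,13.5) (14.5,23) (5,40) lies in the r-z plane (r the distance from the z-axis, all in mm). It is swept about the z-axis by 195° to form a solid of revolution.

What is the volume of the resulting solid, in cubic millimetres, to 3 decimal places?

Volume = 8731.757 mm³

Profile (r,z), 6 vertices: (5,29.5) (5.5,22.5) (16,2) (19.5,13.5) (14.5,23) (5,40)
edge 0: (5,29.5)→(5.5,22.5)  cross = 5·22.5 − 5.5·29.5 = -49.7500; (r_i+r_j)·cross = 10.5·-49.7500 = -522.3750
edge 1: (5.5,22.5)→(16,2)  cross = 5.5·2 − 16·22.5 = -349.0000; (r_i+r_j)·cross = 21.5·-349.0000 = -7503.5000
edge 2: (16,2)→(19.5,13.5)  cross = 16·13.5 − 19.5·2 = 177.0000; (r_i+r_j)·cross = 35.5·177.0000 = 6283.5000
edge 3: (19.5,13.5)→(14.5,23)  cross = 19.5·23 − 14.5·13.5 = 252.7500; (r_i+r_j)·cross = 34·252.7500 = 8593.5000
edge 4: (14.5,23)→(5,40)  cross = 14.5·40 − 5·23 = 465.0000; (r_i+r_j)·cross = 19.5·465.0000 = 9067.5000
edge 5: (5,40)→(5,29.5)  cross = 5·29.5 − 5·40 = -52.5000; (r_i+r_j)·cross = 10·-52.5000 = -525.0000
Σcross = 443.5000 → A = |Σcross|/2 = 221.7500 mm²
Σ(r_i+r_j)·cross = 15393.6250 → first moment M = |Σ|/6 = 2565.6042
R_c = M/A = 2565.6042/221.7500 = 11.5698 mm
θ = 195° = 3.403392 rad
V = θ·R_c·A = 3.403392·11.5698·221.7500 = 8731.757 mm³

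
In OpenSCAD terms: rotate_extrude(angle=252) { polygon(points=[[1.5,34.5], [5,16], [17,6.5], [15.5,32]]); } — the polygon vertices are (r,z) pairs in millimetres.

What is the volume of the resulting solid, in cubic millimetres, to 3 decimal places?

Profile (r,z), 4 vertices: (1.5,34.5) (5,16) (17,6.5) (15.5,32)
edge 0: (1.5,34.5)→(5,16)  cross = 1.5·16 − 5·34.5 = -148.5000; (r_i+r_j)·cross = 6.5·-148.5000 = -965.2500
edge 1: (5,16)→(17,6.5)  cross = 5·6.5 − 17·16 = -239.5000; (r_i+r_j)·cross = 22·-239.5000 = -5269.0000
edge 2: (17,6.5)→(15.5,32)  cross = 17·32 − 15.5·6.5 = 443.2500; (r_i+r_j)·cross = 32.5·443.2500 = 14405.6250
edge 3: (15.5,32)→(1.5,34.5)  cross = 15.5·34.5 − 1.5·32 = 486.7500; (r_i+r_j)·cross = 17·486.7500 = 8274.7500
Σcross = 542.0000 → A = |Σcross|/2 = 271.0000 mm²
Σ(r_i+r_j)·cross = 16446.1250 → first moment M = |Σ|/6 = 2741.0208
R_c = M/A = 2741.0208/271.0000 = 10.1145 mm
θ = 252° = 4.398230 rad
V = θ·R_c·A = 4.398230·10.1145·271.0000 = 12055.639 mm³

Volume = 12055.639 mm³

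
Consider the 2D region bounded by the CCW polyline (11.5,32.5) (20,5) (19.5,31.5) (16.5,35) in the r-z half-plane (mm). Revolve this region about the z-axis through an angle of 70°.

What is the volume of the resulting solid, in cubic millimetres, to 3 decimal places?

Profile (r,z), 4 vertices: (11.5,32.5) (20,5) (19.5,31.5) (16.5,35)
edge 0: (11.5,32.5)→(20,5)  cross = 11.5·5 − 20·32.5 = -592.5000; (r_i+r_j)·cross = 31.5·-592.5000 = -18663.7500
edge 1: (20,5)→(19.5,31.5)  cross = 20·31.5 − 19.5·5 = 532.5000; (r_i+r_j)·cross = 39.5·532.5000 = 21033.7500
edge 2: (19.5,31.5)→(16.5,35)  cross = 19.5·35 − 16.5·31.5 = 162.7500; (r_i+r_j)·cross = 36·162.7500 = 5859.0000
edge 3: (16.5,35)→(11.5,32.5)  cross = 16.5·32.5 − 11.5·35 = 133.7500; (r_i+r_j)·cross = 28·133.7500 = 3745.0000
Σcross = 236.5000 → A = |Σcross|/2 = 118.2500 mm²
Σ(r_i+r_j)·cross = 11974.0000 → first moment M = |Σ|/6 = 1995.6667
R_c = M/A = 1995.6667/118.2500 = 16.8767 mm
θ = 70° = 1.221730 rad
V = θ·R_c·A = 1.221730·16.8767·118.2500 = 2438.167 mm³

Volume = 2438.167 mm³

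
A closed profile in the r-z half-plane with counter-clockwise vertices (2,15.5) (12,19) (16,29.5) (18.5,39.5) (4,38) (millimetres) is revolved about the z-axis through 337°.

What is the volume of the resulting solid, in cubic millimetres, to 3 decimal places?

Volume = 14196.730 mm³

Profile (r,z), 5 vertices: (2,15.5) (12,19) (16,29.5) (18.5,39.5) (4,38)
edge 0: (2,15.5)→(12,19)  cross = 2·19 − 12·15.5 = -148.0000; (r_i+r_j)·cross = 14·-148.0000 = -2072.0000
edge 1: (12,19)→(16,29.5)  cross = 12·29.5 − 16·19 = 50.0000; (r_i+r_j)·cross = 28·50.0000 = 1400.0000
edge 2: (16,29.5)→(18.5,39.5)  cross = 16·39.5 − 18.5·29.5 = 86.2500; (r_i+r_j)·cross = 34.5·86.2500 = 2975.6250
edge 3: (18.5,39.5)→(4,38)  cross = 18.5·38 − 4·39.5 = 545.0000; (r_i+r_j)·cross = 22.5·545.0000 = 12262.5000
edge 4: (4,38)→(2,15.5)  cross = 4·15.5 − 2·38 = -14.0000; (r_i+r_j)·cross = 6·-14.0000 = -84.0000
Σcross = 519.2500 → A = |Σcross|/2 = 259.6250 mm²
Σ(r_i+r_j)·cross = 14482.1250 → first moment M = |Σ|/6 = 2413.6875
R_c = M/A = 2413.6875/259.6250 = 9.2968 mm
θ = 337° = 5.881760 rad
V = θ·R_c·A = 5.881760·9.2968·259.6250 = 14196.730 mm³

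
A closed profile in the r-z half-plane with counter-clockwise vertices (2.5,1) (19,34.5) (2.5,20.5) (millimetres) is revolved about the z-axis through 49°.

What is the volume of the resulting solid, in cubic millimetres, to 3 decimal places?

Profile (r,z), 3 vertices: (2.5,1) (19,34.5) (2.5,20.5)
edge 0: (2.5,1)→(19,34.5)  cross = 2.5·34.5 − 19·1 = 67.2500; (r_i+r_j)·cross = 21.5·67.2500 = 1445.8750
edge 1: (19,34.5)→(2.5,20.5)  cross = 19·20.5 − 2.5·34.5 = 303.2500; (r_i+r_j)·cross = 21.5·303.2500 = 6519.8750
edge 2: (2.5,20.5)→(2.5,1)  cross = 2.5·1 − 2.5·20.5 = -48.7500; (r_i+r_j)·cross = 5·-48.7500 = -243.7500
Σcross = 321.7500 → A = |Σcross|/2 = 160.8750 mm²
Σ(r_i+r_j)·cross = 7722.0000 → first moment M = |Σ|/6 = 1287.0000
R_c = M/A = 1287.0000/160.8750 = 8.0000 mm
θ = 49° = 0.855211 rad
V = θ·R_c·A = 0.855211·8.0000·160.8750 = 1100.657 mm³

Volume = 1100.657 mm³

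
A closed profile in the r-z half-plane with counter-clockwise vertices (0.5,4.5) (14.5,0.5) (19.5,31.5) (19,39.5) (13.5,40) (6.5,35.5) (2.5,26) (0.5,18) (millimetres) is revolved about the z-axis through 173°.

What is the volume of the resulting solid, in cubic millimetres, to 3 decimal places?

Profile (r,z), 8 vertices: (0.5,4.5) (14.5,0.5) (19.5,31.5) (19,39.5) (13.5,40) (6.5,35.5) (2.5,26) (0.5,18)
edge 0: (0.5,4.5)→(14.5,0.5)  cross = 0.5·0.5 − 14.5·4.5 = -65.0000; (r_i+r_j)·cross = 15·-65.0000 = -975.0000
edge 1: (14.5,0.5)→(19.5,31.5)  cross = 14.5·31.5 − 19.5·0.5 = 447.0000; (r_i+r_j)·cross = 34·447.0000 = 15198.0000
edge 2: (19.5,31.5)→(19,39.5)  cross = 19.5·39.5 − 19·31.5 = 171.7500; (r_i+r_j)·cross = 38.5·171.7500 = 6612.3750
edge 3: (19,39.5)→(13.5,40)  cross = 19·40 − 13.5·39.5 = 226.7500; (r_i+r_j)·cross = 32.5·226.7500 = 7369.3750
edge 4: (13.5,40)→(6.5,35.5)  cross = 13.5·35.5 − 6.5·40 = 219.2500; (r_i+r_j)·cross = 20·219.2500 = 4385.0000
edge 5: (6.5,35.5)→(2.5,26)  cross = 6.5·26 − 2.5·35.5 = 80.2500; (r_i+r_j)·cross = 9·80.2500 = 722.2500
edge 6: (2.5,26)→(0.5,18)  cross = 2.5·18 − 0.5·26 = 32.0000; (r_i+r_j)·cross = 3·32.0000 = 96.0000
edge 7: (0.5,18)→(0.5,4.5)  cross = 0.5·4.5 − 0.5·18 = -6.7500; (r_i+r_j)·cross = 1·-6.7500 = -6.7500
Σcross = 1105.2500 → A = |Σcross|/2 = 552.6250 mm²
Σ(r_i+r_j)·cross = 33401.2500 → first moment M = |Σ|/6 = 5566.8750
R_c = M/A = 5566.8750/552.6250 = 10.0735 mm
θ = 173° = 3.019420 rad
V = θ·R_c·A = 3.019420·10.0735·552.6250 = 16808.732 mm³

Volume = 16808.732 mm³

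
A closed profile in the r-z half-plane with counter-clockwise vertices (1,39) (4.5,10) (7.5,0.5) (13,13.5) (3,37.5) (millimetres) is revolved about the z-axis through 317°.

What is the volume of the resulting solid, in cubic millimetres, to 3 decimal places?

Volume = 7034.935 mm³

Profile (r,z), 5 vertices: (1,39) (4.5,10) (7.5,0.5) (13,13.5) (3,37.5)
edge 0: (1,39)→(4.5,10)  cross = 1·10 − 4.5·39 = -165.5000; (r_i+r_j)·cross = 5.5·-165.5000 = -910.2500
edge 1: (4.5,10)→(7.5,0.5)  cross = 4.5·0.5 − 7.5·10 = -72.7500; (r_i+r_j)·cross = 12·-72.7500 = -873.0000
edge 2: (7.5,0.5)→(13,13.5)  cross = 7.5·13.5 − 13·0.5 = 94.7500; (r_i+r_j)·cross = 20.5·94.7500 = 1942.3750
edge 3: (13,13.5)→(3,37.5)  cross = 13·37.5 − 3·13.5 = 447.0000; (r_i+r_j)·cross = 16·447.0000 = 7152.0000
edge 4: (3,37.5)→(1,39)  cross = 3·39 − 1·37.5 = 79.5000; (r_i+r_j)·cross = 4·79.5000 = 318.0000
Σcross = 383.0000 → A = |Σcross|/2 = 191.5000 mm²
Σ(r_i+r_j)·cross = 7629.1250 → first moment M = |Σ|/6 = 1271.5208
R_c = M/A = 1271.5208/191.5000 = 6.6398 mm
θ = 317° = 5.532694 rad
V = θ·R_c·A = 5.532694·6.6398·191.5000 = 7034.935 mm³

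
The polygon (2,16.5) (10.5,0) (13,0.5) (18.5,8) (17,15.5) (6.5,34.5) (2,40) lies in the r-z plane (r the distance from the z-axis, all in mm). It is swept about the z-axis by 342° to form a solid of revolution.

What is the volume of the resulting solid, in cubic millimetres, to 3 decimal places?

Volume = 19045.794 mm³

Profile (r,z), 7 vertices: (2,16.5) (10.5,0) (13,0.5) (18.5,8) (17,15.5) (6.5,34.5) (2,40)
edge 0: (2,16.5)→(10.5,0)  cross = 2·0 − 10.5·16.5 = -173.2500; (r_i+r_j)·cross = 12.5·-173.2500 = -2165.6250
edge 1: (10.5,0)→(13,0.5)  cross = 10.5·0.5 − 13·0 = 5.2500; (r_i+r_j)·cross = 23.5·5.2500 = 123.3750
edge 2: (13,0.5)→(18.5,8)  cross = 13·8 − 18.5·0.5 = 94.7500; (r_i+r_j)·cross = 31.5·94.7500 = 2984.6250
edge 3: (18.5,8)→(17,15.5)  cross = 18.5·15.5 − 17·8 = 150.7500; (r_i+r_j)·cross = 35.5·150.7500 = 5351.6250
edge 4: (17,15.5)→(6.5,34.5)  cross = 17·34.5 − 6.5·15.5 = 485.7500; (r_i+r_j)·cross = 23.5·485.7500 = 11415.1250
edge 5: (6.5,34.5)→(2,40)  cross = 6.5·40 − 2·34.5 = 191.0000; (r_i+r_j)·cross = 8.5·191.0000 = 1623.5000
edge 6: (2,40)→(2,16.5)  cross = 2·16.5 − 2·40 = -47.0000; (r_i+r_j)·cross = 4·-47.0000 = -188.0000
Σcross = 707.2500 → A = |Σcross|/2 = 353.6250 mm²
Σ(r_i+r_j)·cross = 19144.6250 → first moment M = |Σ|/6 = 3190.7708
R_c = M/A = 3190.7708/353.6250 = 9.0230 mm
θ = 342° = 5.969026 rad
V = θ·R_c·A = 5.969026·9.0230·353.6250 = 19045.794 mm³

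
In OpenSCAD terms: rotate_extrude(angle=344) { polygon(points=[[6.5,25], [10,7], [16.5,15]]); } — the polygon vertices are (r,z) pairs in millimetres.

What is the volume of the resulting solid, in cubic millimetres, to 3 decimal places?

Profile (r,z), 3 vertices: (6.5,25) (10,7) (16.5,15)
edge 0: (6.5,25)→(10,7)  cross = 6.5·7 − 10·25 = -204.5000; (r_i+r_j)·cross = 16.5·-204.5000 = -3374.2500
edge 1: (10,7)→(16.5,15)  cross = 10·15 − 16.5·7 = 34.5000; (r_i+r_j)·cross = 26.5·34.5000 = 914.2500
edge 2: (16.5,15)→(6.5,25)  cross = 16.5·25 − 6.5·15 = 315.0000; (r_i+r_j)·cross = 23·315.0000 = 7245.0000
Σcross = 145.0000 → A = |Σcross|/2 = 72.5000 mm²
Σ(r_i+r_j)·cross = 4785.0000 → first moment M = |Σ|/6 = 797.5000
R_c = M/A = 797.5000/72.5000 = 11.0000 mm
θ = 344° = 6.003933 rad
V = θ·R_c·A = 6.003933·11.0000·72.5000 = 4788.136 mm³

Volume = 4788.136 mm³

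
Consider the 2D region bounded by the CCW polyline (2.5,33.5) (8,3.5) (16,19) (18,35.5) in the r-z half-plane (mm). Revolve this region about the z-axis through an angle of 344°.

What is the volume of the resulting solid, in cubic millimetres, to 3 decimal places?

Profile (r,z), 4 vertices: (2.5,33.5) (8,3.5) (16,19) (18,35.5)
edge 0: (2.5,33.5)→(8,3.5)  cross = 2.5·3.5 − 8·33.5 = -259.2500; (r_i+r_j)·cross = 10.5·-259.2500 = -2722.1250
edge 1: (8,3.5)→(16,19)  cross = 8·19 − 16·3.5 = 96.0000; (r_i+r_j)·cross = 24·96.0000 = 2304.0000
edge 2: (16,19)→(18,35.5)  cross = 16·35.5 − 18·19 = 226.0000; (r_i+r_j)·cross = 34·226.0000 = 7684.0000
edge 3: (18,35.5)→(2.5,33.5)  cross = 18·33.5 − 2.5·35.5 = 514.2500; (r_i+r_j)·cross = 20.5·514.2500 = 10542.1250
Σcross = 577.0000 → A = |Σcross|/2 = 288.5000 mm²
Σ(r_i+r_j)·cross = 17808.0000 → first moment M = |Σ|/6 = 2968.0000
R_c = M/A = 2968.0000/288.5000 = 10.2877 mm
θ = 344° = 6.003933 rad
V = θ·R_c·A = 6.003933·10.2877·288.5000 = 17819.672 mm³

Volume = 17819.672 mm³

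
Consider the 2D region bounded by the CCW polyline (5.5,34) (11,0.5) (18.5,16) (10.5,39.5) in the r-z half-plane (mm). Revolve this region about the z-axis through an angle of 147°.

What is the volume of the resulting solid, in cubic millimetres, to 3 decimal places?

Volume = 7418.638 mm³

Profile (r,z), 4 vertices: (5.5,34) (11,0.5) (18.5,16) (10.5,39.5)
edge 0: (5.5,34)→(11,0.5)  cross = 5.5·0.5 − 11·34 = -371.2500; (r_i+r_j)·cross = 16.5·-371.2500 = -6125.6250
edge 1: (11,0.5)→(18.5,16)  cross = 11·16 − 18.5·0.5 = 166.7500; (r_i+r_j)·cross = 29.5·166.7500 = 4919.1250
edge 2: (18.5,16)→(10.5,39.5)  cross = 18.5·39.5 − 10.5·16 = 562.7500; (r_i+r_j)·cross = 29·562.7500 = 16319.7500
edge 3: (10.5,39.5)→(5.5,34)  cross = 10.5·34 − 5.5·39.5 = 139.7500; (r_i+r_j)·cross = 16·139.7500 = 2236.0000
Σcross = 498.0000 → A = |Σcross|/2 = 249.0000 mm²
Σ(r_i+r_j)·cross = 17349.2500 → first moment M = |Σ|/6 = 2891.5417
R_c = M/A = 2891.5417/249.0000 = 11.6126 mm
θ = 147° = 2.565634 rad
V = θ·R_c·A = 2.565634·11.6126·249.0000 = 7418.638 mm³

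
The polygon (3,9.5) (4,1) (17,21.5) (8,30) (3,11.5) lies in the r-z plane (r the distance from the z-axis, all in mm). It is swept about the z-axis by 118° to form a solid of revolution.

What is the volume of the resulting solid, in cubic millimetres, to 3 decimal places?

Profile (r,z), 5 vertices: (3,9.5) (4,1) (17,21.5) (8,30) (3,11.5)
edge 0: (3,9.5)→(4,1)  cross = 3·1 − 4·9.5 = -35.0000; (r_i+r_j)·cross = 7·-35.0000 = -245.0000
edge 1: (4,1)→(17,21.5)  cross = 4·21.5 − 17·1 = 69.0000; (r_i+r_j)·cross = 21·69.0000 = 1449.0000
edge 2: (17,21.5)→(8,30)  cross = 17·30 − 8·21.5 = 338.0000; (r_i+r_j)·cross = 25·338.0000 = 8450.0000
edge 3: (8,30)→(3,11.5)  cross = 8·11.5 − 3·30 = 2.0000; (r_i+r_j)·cross = 11·2.0000 = 22.0000
edge 4: (3,11.5)→(3,9.5)  cross = 3·9.5 − 3·11.5 = -6.0000; (r_i+r_j)·cross = 6·-6.0000 = -36.0000
Σcross = 368.0000 → A = |Σcross|/2 = 184.0000 mm²
Σ(r_i+r_j)·cross = 9640.0000 → first moment M = |Σ|/6 = 1606.6667
R_c = M/A = 1606.6667/184.0000 = 8.7319 mm
θ = 118° = 2.059489 rad
V = θ·R_c·A = 2.059489·8.7319·184.0000 = 3308.912 mm³

Volume = 3308.912 mm³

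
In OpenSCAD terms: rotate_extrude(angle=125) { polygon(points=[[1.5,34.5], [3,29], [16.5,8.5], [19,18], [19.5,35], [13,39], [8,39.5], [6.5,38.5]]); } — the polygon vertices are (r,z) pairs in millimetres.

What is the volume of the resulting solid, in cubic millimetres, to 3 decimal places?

Volume = 8737.964 mm³

Profile (r,z), 8 vertices: (1.5,34.5) (3,29) (16.5,8.5) (19,18) (19.5,35) (13,39) (8,39.5) (6.5,38.5)
edge 0: (1.5,34.5)→(3,29)  cross = 1.5·29 − 3·34.5 = -60.0000; (r_i+r_j)·cross = 4.5·-60.0000 = -270.0000
edge 1: (3,29)→(16.5,8.5)  cross = 3·8.5 − 16.5·29 = -453.0000; (r_i+r_j)·cross = 19.5·-453.0000 = -8833.5000
edge 2: (16.5,8.5)→(19,18)  cross = 16.5·18 − 19·8.5 = 135.5000; (r_i+r_j)·cross = 35.5·135.5000 = 4810.2500
edge 3: (19,18)→(19.5,35)  cross = 19·35 − 19.5·18 = 314.0000; (r_i+r_j)·cross = 38.5·314.0000 = 12089.0000
edge 4: (19.5,35)→(13,39)  cross = 19.5·39 − 13·35 = 305.5000; (r_i+r_j)·cross = 32.5·305.5000 = 9928.7500
edge 5: (13,39)→(8,39.5)  cross = 13·39.5 − 8·39 = 201.5000; (r_i+r_j)·cross = 21·201.5000 = 4231.5000
edge 6: (8,39.5)→(6.5,38.5)  cross = 8·38.5 − 6.5·39.5 = 51.2500; (r_i+r_j)·cross = 14.5·51.2500 = 743.1250
edge 7: (6.5,38.5)→(1.5,34.5)  cross = 6.5·34.5 − 1.5·38.5 = 166.5000; (r_i+r_j)·cross = 8·166.5000 = 1332.0000
Σcross = 661.2500 → A = |Σcross|/2 = 330.6250 mm²
Σ(r_i+r_j)·cross = 24031.1250 → first moment M = |Σ|/6 = 4005.1875
R_c = M/A = 4005.1875/330.6250 = 12.1140 mm
θ = 125° = 2.181662 rad
V = θ·R_c·A = 2.181662·12.1140·330.6250 = 8737.964 mm³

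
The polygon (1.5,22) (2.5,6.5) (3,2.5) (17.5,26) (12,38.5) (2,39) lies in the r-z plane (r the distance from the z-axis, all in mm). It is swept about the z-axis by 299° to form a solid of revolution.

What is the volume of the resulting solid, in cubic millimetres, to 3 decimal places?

Volume = 14388.478 mm³

Profile (r,z), 6 vertices: (1.5,22) (2.5,6.5) (3,2.5) (17.5,26) (12,38.5) (2,39)
edge 0: (1.5,22)→(2.5,6.5)  cross = 1.5·6.5 − 2.5·22 = -45.2500; (r_i+r_j)·cross = 4·-45.2500 = -181.0000
edge 1: (2.5,6.5)→(3,2.5)  cross = 2.5·2.5 − 3·6.5 = -13.2500; (r_i+r_j)·cross = 5.5·-13.2500 = -72.8750
edge 2: (3,2.5)→(17.5,26)  cross = 3·26 − 17.5·2.5 = 34.2500; (r_i+r_j)·cross = 20.5·34.2500 = 702.1250
edge 3: (17.5,26)→(12,38.5)  cross = 17.5·38.5 − 12·26 = 361.7500; (r_i+r_j)·cross = 29.5·361.7500 = 10671.6250
edge 4: (12,38.5)→(2,39)  cross = 12·39 − 2·38.5 = 391.0000; (r_i+r_j)·cross = 14·391.0000 = 5474.0000
edge 5: (2,39)→(1.5,22)  cross = 2·22 − 1.5·39 = -14.5000; (r_i+r_j)·cross = 3.5·-14.5000 = -50.7500
Σcross = 714.0000 → A = |Σcross|/2 = 357.0000 mm²
Σ(r_i+r_j)·cross = 16543.1250 → first moment M = |Σ|/6 = 2757.1875
R_c = M/A = 2757.1875/357.0000 = 7.7232 mm
θ = 299° = 5.218534 rad
V = θ·R_c·A = 5.218534·7.7232·357.0000 = 14388.478 mm³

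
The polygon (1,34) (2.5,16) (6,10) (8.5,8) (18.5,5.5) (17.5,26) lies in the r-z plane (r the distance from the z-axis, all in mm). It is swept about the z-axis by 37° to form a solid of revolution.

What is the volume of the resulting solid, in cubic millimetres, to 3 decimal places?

Volume = 2180.798 mm³

Profile (r,z), 6 vertices: (1,34) (2.5,16) (6,10) (8.5,8) (18.5,5.5) (17.5,26)
edge 0: (1,34)→(2.5,16)  cross = 1·16 − 2.5·34 = -69.0000; (r_i+r_j)·cross = 3.5·-69.0000 = -241.5000
edge 1: (2.5,16)→(6,10)  cross = 2.5·10 − 6·16 = -71.0000; (r_i+r_j)·cross = 8.5·-71.0000 = -603.5000
edge 2: (6,10)→(8.5,8)  cross = 6·8 − 8.5·10 = -37.0000; (r_i+r_j)·cross = 14.5·-37.0000 = -536.5000
edge 3: (8.5,8)→(18.5,5.5)  cross = 8.5·5.5 − 18.5·8 = -101.2500; (r_i+r_j)·cross = 27·-101.2500 = -2733.7500
edge 4: (18.5,5.5)→(17.5,26)  cross = 18.5·26 − 17.5·5.5 = 384.7500; (r_i+r_j)·cross = 36·384.7500 = 13851.0000
edge 5: (17.5,26)→(1,34)  cross = 17.5·34 − 1·26 = 569.0000; (r_i+r_j)·cross = 18.5·569.0000 = 10526.5000
Σcross = 675.5000 → A = |Σcross|/2 = 337.7500 mm²
Σ(r_i+r_j)·cross = 20262.2500 → first moment M = |Σ|/6 = 3377.0417
R_c = M/A = 3377.0417/337.7500 = 9.9986 mm
θ = 37° = 0.645772 rad
V = θ·R_c·A = 0.645772·9.9986·337.7500 = 2180.798 mm³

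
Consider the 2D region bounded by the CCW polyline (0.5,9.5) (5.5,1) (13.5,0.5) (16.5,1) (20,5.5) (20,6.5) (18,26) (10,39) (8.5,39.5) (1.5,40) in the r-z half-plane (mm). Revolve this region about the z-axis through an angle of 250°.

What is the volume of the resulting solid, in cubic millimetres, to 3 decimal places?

Volume = 25224.280 mm³

Profile (r,z), 10 vertices: (0.5,9.5) (5.5,1) (13.5,0.5) (16.5,1) (20,5.5) (20,6.5) (18,26) (10,39) (8.5,39.5) (1.5,40)
edge 0: (0.5,9.5)→(5.5,1)  cross = 0.5·1 − 5.5·9.5 = -51.7500; (r_i+r_j)·cross = 6·-51.7500 = -310.5000
edge 1: (5.5,1)→(13.5,0.5)  cross = 5.5·0.5 − 13.5·1 = -10.7500; (r_i+r_j)·cross = 19·-10.7500 = -204.2500
edge 2: (13.5,0.5)→(16.5,1)  cross = 13.5·1 − 16.5·0.5 = 5.2500; (r_i+r_j)·cross = 30·5.2500 = 157.5000
edge 3: (16.5,1)→(20,5.5)  cross = 16.5·5.5 − 20·1 = 70.7500; (r_i+r_j)·cross = 36.5·70.7500 = 2582.3750
edge 4: (20,5.5)→(20,6.5)  cross = 20·6.5 − 20·5.5 = 20.0000; (r_i+r_j)·cross = 40·20.0000 = 800.0000
edge 5: (20,6.5)→(18,26)  cross = 20·26 − 18·6.5 = 403.0000; (r_i+r_j)·cross = 38·403.0000 = 15314.0000
edge 6: (18,26)→(10,39)  cross = 18·39 − 10·26 = 442.0000; (r_i+r_j)·cross = 28·442.0000 = 12376.0000
edge 7: (10,39)→(8.5,39.5)  cross = 10·39.5 − 8.5·39 = 63.5000; (r_i+r_j)·cross = 18.5·63.5000 = 1174.7500
edge 8: (8.5,39.5)→(1.5,40)  cross = 8.5·40 − 1.5·39.5 = 280.7500; (r_i+r_j)·cross = 10·280.7500 = 2807.5000
edge 9: (1.5,40)→(0.5,9.5)  cross = 1.5·9.5 − 0.5·40 = -5.7500; (r_i+r_j)·cross = 2·-5.7500 = -11.5000
Σcross = 1217.0000 → A = |Σcross|/2 = 608.5000 mm²
Σ(r_i+r_j)·cross = 34685.8750 → first moment M = |Σ|/6 = 5780.9792
R_c = M/A = 5780.9792/608.5000 = 9.5004 mm
θ = 250° = 4.363323 rad
V = θ·R_c·A = 4.363323·9.5004·608.5000 = 25224.280 mm³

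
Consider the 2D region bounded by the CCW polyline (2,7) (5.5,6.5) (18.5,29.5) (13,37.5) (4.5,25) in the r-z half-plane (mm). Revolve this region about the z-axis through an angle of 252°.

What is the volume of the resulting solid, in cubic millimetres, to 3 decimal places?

Volume = 9678.854 mm³

Profile (r,z), 5 vertices: (2,7) (5.5,6.5) (18.5,29.5) (13,37.5) (4.5,25)
edge 0: (2,7)→(5.5,6.5)  cross = 2·6.5 − 5.5·7 = -25.5000; (r_i+r_j)·cross = 7.5·-25.5000 = -191.2500
edge 1: (5.5,6.5)→(18.5,29.5)  cross = 5.5·29.5 − 18.5·6.5 = 42.0000; (r_i+r_j)·cross = 24·42.0000 = 1008.0000
edge 2: (18.5,29.5)→(13,37.5)  cross = 18.5·37.5 − 13·29.5 = 310.2500; (r_i+r_j)·cross = 31.5·310.2500 = 9772.8750
edge 3: (13,37.5)→(4.5,25)  cross = 13·25 − 4.5·37.5 = 156.2500; (r_i+r_j)·cross = 17.5·156.2500 = 2734.3750
edge 4: (4.5,25)→(2,7)  cross = 4.5·7 − 2·25 = -18.5000; (r_i+r_j)·cross = 6.5·-18.5000 = -120.2500
Σcross = 464.5000 → A = |Σcross|/2 = 232.2500 mm²
Σ(r_i+r_j)·cross = 13203.7500 → first moment M = |Σ|/6 = 2200.6250
R_c = M/A = 2200.6250/232.2500 = 9.4752 mm
θ = 252° = 4.398230 rad
V = θ·R_c·A = 4.398230·9.4752·232.2500 = 9678.854 mm³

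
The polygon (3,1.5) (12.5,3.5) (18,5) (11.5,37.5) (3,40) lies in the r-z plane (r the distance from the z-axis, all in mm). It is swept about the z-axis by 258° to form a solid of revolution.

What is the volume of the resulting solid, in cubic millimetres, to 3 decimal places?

Profile (r,z), 5 vertices: (3,1.5) (12.5,3.5) (18,5) (11.5,37.5) (3,40)
edge 0: (3,1.5)→(12.5,3.5)  cross = 3·3.5 − 12.5·1.5 = -8.2500; (r_i+r_j)·cross = 15.5·-8.2500 = -127.8750
edge 1: (12.5,3.5)→(18,5)  cross = 12.5·5 − 18·3.5 = -0.5000; (r_i+r_j)·cross = 30.5·-0.5000 = -15.2500
edge 2: (18,5)→(11.5,37.5)  cross = 18·37.5 − 11.5·5 = 617.5000; (r_i+r_j)·cross = 29.5·617.5000 = 18216.2500
edge 3: (11.5,37.5)→(3,40)  cross = 11.5·40 − 3·37.5 = 347.5000; (r_i+r_j)·cross = 14.5·347.5000 = 5038.7500
edge 4: (3,40)→(3,1.5)  cross = 3·1.5 − 3·40 = -115.5000; (r_i+r_j)·cross = 6·-115.5000 = -693.0000
Σcross = 840.7500 → A = |Σcross|/2 = 420.3750 mm²
Σ(r_i+r_j)·cross = 22418.8750 → first moment M = |Σ|/6 = 3736.4792
R_c = M/A = 3736.4792/420.3750 = 8.8884 mm
θ = 258° = 4.502949 rad
V = θ·R_c·A = 4.502949·8.8884·420.3750 = 16825.177 mm³

Volume = 16825.177 mm³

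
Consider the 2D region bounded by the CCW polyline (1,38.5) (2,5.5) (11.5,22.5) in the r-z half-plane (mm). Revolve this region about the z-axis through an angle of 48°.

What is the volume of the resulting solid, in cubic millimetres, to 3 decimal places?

Volume = 669.124 mm³

Profile (r,z), 3 vertices: (1,38.5) (2,5.5) (11.5,22.5)
edge 0: (1,38.5)→(2,5.5)  cross = 1·5.5 − 2·38.5 = -71.5000; (r_i+r_j)·cross = 3·-71.5000 = -214.5000
edge 1: (2,5.5)→(11.5,22.5)  cross = 2·22.5 − 11.5·5.5 = -18.2500; (r_i+r_j)·cross = 13.5·-18.2500 = -246.3750
edge 2: (11.5,22.5)→(1,38.5)  cross = 11.5·38.5 − 1·22.5 = 420.2500; (r_i+r_j)·cross = 12.5·420.2500 = 5253.1250
Σcross = 330.5000 → A = |Σcross|/2 = 165.2500 mm²
Σ(r_i+r_j)·cross = 4792.2500 → first moment M = |Σ|/6 = 798.7083
R_c = M/A = 798.7083/165.2500 = 4.8333 mm
θ = 48° = 0.837758 rad
V = θ·R_c·A = 0.837758·4.8333·165.2500 = 669.124 mm³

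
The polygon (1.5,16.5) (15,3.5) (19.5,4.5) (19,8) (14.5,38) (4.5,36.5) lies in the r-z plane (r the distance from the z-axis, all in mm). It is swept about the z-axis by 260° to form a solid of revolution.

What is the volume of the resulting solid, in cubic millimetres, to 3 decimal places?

Profile (r,z), 6 vertices: (1.5,16.5) (15,3.5) (19.5,4.5) (19,8) (14.5,38) (4.5,36.5)
edge 0: (1.5,16.5)→(15,3.5)  cross = 1.5·3.5 − 15·16.5 = -242.2500; (r_i+r_j)·cross = 16.5·-242.2500 = -3997.1250
edge 1: (15,3.5)→(19.5,4.5)  cross = 15·4.5 − 19.5·3.5 = -0.7500; (r_i+r_j)·cross = 34.5·-0.7500 = -25.8750
edge 2: (19.5,4.5)→(19,8)  cross = 19.5·8 − 19·4.5 = 70.5000; (r_i+r_j)·cross = 38.5·70.5000 = 2714.2500
edge 3: (19,8)→(14.5,38)  cross = 19·38 − 14.5·8 = 606.0000; (r_i+r_j)·cross = 33.5·606.0000 = 20301.0000
edge 4: (14.5,38)→(4.5,36.5)  cross = 14.5·36.5 − 4.5·38 = 358.2500; (r_i+r_j)·cross = 19·358.2500 = 6806.7500
edge 5: (4.5,36.5)→(1.5,16.5)  cross = 4.5·16.5 − 1.5·36.5 = 19.5000; (r_i+r_j)·cross = 6·19.5000 = 117.0000
Σcross = 811.2500 → A = |Σcross|/2 = 405.6250 mm²
Σ(r_i+r_j)·cross = 25916.0000 → first moment M = |Σ|/6 = 4319.3333
R_c = M/A = 4319.3333/405.6250 = 10.6486 mm
θ = 260° = 4.537856 rad
V = θ·R_c·A = 4.537856·10.6486·405.6250 = 19600.513 mm³

Volume = 19600.513 mm³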